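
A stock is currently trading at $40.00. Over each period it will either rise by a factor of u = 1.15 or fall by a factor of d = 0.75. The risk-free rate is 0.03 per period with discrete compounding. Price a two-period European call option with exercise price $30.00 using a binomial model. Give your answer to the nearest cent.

$12.36

Risk-neutral probability p = (1 + 0.03 − 0.75)/(1.15 − 0.75) = 0.2800/0.4000 = 0.7000
Terminal stock prices: S_uu = 52.9, S_ud = 34.5, S_dd = 22.5
Terminal payoffs (S − K): max(22.9, 0) = 22.9, max(4.5, 0) = 4.5, max(-7.5, 0) = 0
Node u (S = 46): V_u = 1/1.03·[0.7000·22.9000 + 0.3000·4.5000] = 16.8738
Node d (S = 30): V_d = 1/1.03·[0.7000·4.5000 + 0.3000·0.0000] = 3.0583
Node 0 (S = 40): V_0 = 1/1.03·[0.7000·16.8738 + 0.3000·3.0583] = 12.3584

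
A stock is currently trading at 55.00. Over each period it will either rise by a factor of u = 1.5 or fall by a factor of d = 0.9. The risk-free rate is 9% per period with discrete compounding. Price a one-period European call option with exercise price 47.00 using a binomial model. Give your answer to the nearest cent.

Risk-neutral probability p = (1 + 0.09 − 0.9)/(1.5 − 0.9) = 0.1900/0.6000 = 0.3167
Terminal stock prices: S_u = 82.5, S_d = 49.5
Terminal payoffs (S − K): max(35.5, 0) = 35.5, max(2.5, 0) = 2.5
Node 0 (S = 55): V_0 = 1/1.09·[0.3167·35.5000 + 0.6833·2.5000] = 11.8807

11.88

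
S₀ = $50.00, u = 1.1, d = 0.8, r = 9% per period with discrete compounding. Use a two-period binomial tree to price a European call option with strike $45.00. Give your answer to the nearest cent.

$12.19

Risk-neutral probability p = (1 + 0.09 − 0.8)/(1.1 − 0.8) = 0.2900/0.3000 = 0.9667
Terminal stock prices: S_uu = 60.5, S_ud = 44, S_dd = 32
Terminal payoffs (S − K): max(15.5, 0) = 15.5, max(-1, 0) = 0, max(-13, 0) = 0
Node u (S = 55): V_u = 1/1.09·[0.9667·15.5000 + 0.0333·0.0000] = 13.7462
Node d (S = 40): V_d = 1/1.09·[0.9667·0.0000 + 0.0333·0.0000] = 0.0000
Node 0 (S = 50): V_0 = 1/1.09·[0.9667·13.7462 + 0.0333·0.0000] = 12.1908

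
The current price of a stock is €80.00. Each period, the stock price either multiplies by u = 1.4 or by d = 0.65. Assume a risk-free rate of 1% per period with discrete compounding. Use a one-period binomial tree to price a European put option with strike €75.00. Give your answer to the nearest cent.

€11.84

Risk-neutral probability p = (1 + 0.01 − 0.65)/(1.4 − 0.65) = 0.3600/0.7500 = 0.4800
Terminal stock prices: S_u = 112, S_d = 52
Terminal payoffs (K − S): max(-37, 0) = 0, max(23, 0) = 23
Node 0 (S = 80): V_0 = 1/1.01·[0.4800·0.0000 + 0.5200·23.0000] = 11.8416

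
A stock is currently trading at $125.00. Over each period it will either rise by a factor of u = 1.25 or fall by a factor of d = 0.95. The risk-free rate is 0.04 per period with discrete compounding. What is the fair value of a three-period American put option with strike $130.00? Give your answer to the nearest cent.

$7.79

Risk-neutral probability p = (1 + 0.04 − 0.95)/(1.25 − 0.95) = 0.0900/0.3000 = 0.3000
Terminal stock prices: S_uuu = 244.1, S_uud = 185.5, S_udd = 141, S_ddd = 107.2
Terminal payoffs (K − S): max(-114.1, 0) = 0, max(-55.55, 0) = 0, max(-11.02, 0) = 0, max(22.83, 0) = 22.83
Node uu (S = 195.3): continuation = 1/1.04·[0.3000·0.0000 + 0.7000·0.0000] = 0.0000; exercise value = 0.0000 ≤ continuation, so V_uu = 0.0000
Node ud (S = 148.4): continuation = 1/1.04·[0.3000·0.0000 + 0.7000·0.0000] = 0.0000; exercise value = 0.0000 ≤ continuation, so V_ud = 0.0000
Node dd (S = 112.8): continuation = 1/1.04·[0.3000·0.0000 + 0.7000·22.8281] = 15.3651; exercise value = 17.1875 > continuation, so V_dd = 17.1875 (exercise)
Node u (S = 156.2): continuation = 1/1.04·[0.3000·0.0000 + 0.7000·0.0000] = 0.0000; exercise value = 0.0000 ≤ continuation, so V_u = 0.0000
Node d (S = 118.8): continuation = 1/1.04·[0.3000·0.0000 + 0.7000·17.1875] = 11.5685; exercise value = 11.2500 ≤ continuation, so V_d = 11.5685
Node 0 (S = 125): continuation = 1/1.04·[0.3000·0.0000 + 0.7000·11.5685] = 7.7865; exercise value = 5.0000 ≤ continuation, so V_0 = 7.7865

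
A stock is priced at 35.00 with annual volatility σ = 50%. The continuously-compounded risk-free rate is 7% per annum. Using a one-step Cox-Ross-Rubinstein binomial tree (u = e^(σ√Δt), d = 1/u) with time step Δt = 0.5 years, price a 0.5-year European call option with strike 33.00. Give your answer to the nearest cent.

CRR parameters: u = e^(σ√Δt) = e^(0.5·√0.5) = 1.4241, d = 1/u = 0.7022
Per-period rate: rΔt = 0.07·0.5 = 0.035, so R = e^0.035 = 1.0356
Risk-neutral probability p = (e^0.035 − 0.7022)/(1.4241 − 0.7022) = 0.3334/0.7219 = 0.4619
Terminal stock prices: S_u = 49.84, S_d = 24.58
Terminal payoffs (S − K): max(16.84, 0) = 16.84, max(-8.423, 0) = 0
Node 0 (S = 35): V_0 = e^(−0.035)·[0.4619·16.8442 + 0.5381·0.0000] = 7.5121

7.51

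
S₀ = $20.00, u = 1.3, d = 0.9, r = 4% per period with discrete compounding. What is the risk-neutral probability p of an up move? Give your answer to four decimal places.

p = 0.3500

Risk-neutral probability p = (1 + 0.04 − 0.9)/(1.3 − 0.9) = 0.1400/0.4000 = 0.3500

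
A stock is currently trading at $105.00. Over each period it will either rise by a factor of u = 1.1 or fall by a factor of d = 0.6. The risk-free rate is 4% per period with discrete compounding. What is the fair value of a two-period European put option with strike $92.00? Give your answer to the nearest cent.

Risk-neutral probability p = (1 + 0.04 − 0.6)/(1.1 − 0.6) = 0.4400/0.5000 = 0.8800
Terminal stock prices: S_uu = 127.1, S_ud = 69.3, S_dd = 37.8
Terminal payoffs (K − S): max(-35.05, 0) = 0, max(22.7, 0) = 22.7, max(54.2, 0) = 54.2
Node u (S = 115.5): V_u = 1/1.04·[0.8800·0.0000 + 0.1200·22.7000] = 2.6192
Node d (S = 63): V_d = 1/1.04·[0.8800·22.7000 + 0.1200·54.2000] = 25.4615
Node 0 (S = 105): V_0 = 1/1.04·[0.8800·2.6192 + 0.1200·25.4615] = 5.1541

$5.15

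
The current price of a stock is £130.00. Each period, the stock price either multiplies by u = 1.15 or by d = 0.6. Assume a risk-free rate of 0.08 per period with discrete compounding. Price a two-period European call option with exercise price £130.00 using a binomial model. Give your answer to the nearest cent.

£27.38

Risk-neutral probability p = (1 + 0.08 − 0.6)/(1.15 − 0.6) = 0.4800/0.5500 = 0.8727
Terminal stock prices: S_uu = 171.9, S_ud = 89.7, S_dd = 46.8
Terminal payoffs (S − K): max(41.92, 0) = 41.92, max(-40.3, 0) = 0, max(-83.2, 0) = 0
Node u (S = 149.5): V_u = 1/1.08·[0.8727·41.9250 + 0.1273·0.0000] = 33.8788
Node d (S = 78): V_d = 1/1.08·[0.8727·0.0000 + 0.1273·0.0000] = 0.0000
Node 0 (S = 130): V_0 = 1/1.08·[0.8727·33.8788 + 0.1273·0.0000] = 27.3768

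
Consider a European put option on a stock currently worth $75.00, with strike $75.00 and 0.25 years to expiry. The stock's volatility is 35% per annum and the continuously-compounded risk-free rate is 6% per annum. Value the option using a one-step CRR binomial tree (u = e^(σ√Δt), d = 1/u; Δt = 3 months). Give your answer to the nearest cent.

CRR parameters: u = e^(σ√Δt) = e^(0.35·√0.25) = 1.1912, d = 1/u = 0.8395
Per-period rate: rΔt = 0.06·0.25 = 0.015, so R = e^0.015 = 1.0151
Risk-neutral probability p = (e^0.015 − 0.8395)/(1.1912 − 0.8395) = 0.1757/0.3518 = 0.4993
Terminal stock prices: S_u = 89.34, S_d = 62.96
Terminal payoffs (K − S): max(-14.34, 0) = 0, max(12.04, 0) = 12.04
Node 0 (S = 75): V_0 = e^(−0.015)·[0.4993·0.0000 + 0.5007·12.0407] = 5.9388

$5.94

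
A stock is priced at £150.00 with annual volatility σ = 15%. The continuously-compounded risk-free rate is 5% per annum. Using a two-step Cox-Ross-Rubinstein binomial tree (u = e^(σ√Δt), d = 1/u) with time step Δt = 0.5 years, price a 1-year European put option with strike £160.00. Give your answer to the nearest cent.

CRR parameters: u = e^(σ√Δt) = e^(0.15·√0.5) = 1.1119, d = 1/u = 0.8994
Per-period rate: rΔt = 0.05·0.5 = 0.025, so R = e^0.025 = 1.0253
Risk-neutral probability p = (e^0.025 − 0.8994)/(1.1119 − 0.8994) = 0.1259/0.2125 = 0.5926
Terminal stock prices: S_uu = 185.4, S_ud = 150, S_dd = 121.3
Terminal payoffs (K − S): max(-25.45, 0) = 0, max(10, 0) = 10, max(38.67, 0) = 38.67
Node u (S = 166.8): V_u = e^(−0.025)·[0.5926·0.0000 + 0.4074·10.0000] = 3.9732
Node d (S = 134.9): V_d = e^(−0.025)·[0.5926·10.0000 + 0.4074·38.6713] = 21.1448
Node 0 (S = 150): V_0 = e^(−0.025)·[0.5926·3.9732 + 0.4074·21.1448] = 10.6977

£10.70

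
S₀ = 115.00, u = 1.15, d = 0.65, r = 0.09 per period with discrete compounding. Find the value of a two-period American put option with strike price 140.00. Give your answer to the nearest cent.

Risk-neutral probability p = (1 + 0.09 − 0.65)/(1.15 − 0.65) = 0.4400/0.5000 = 0.8800
Terminal stock prices: S_uu = 152.1, S_ud = 85.96, S_dd = 48.59
Terminal payoffs (K − S): max(-12.09, 0) = 0, max(54.04, 0) = 54.04, max(91.41, 0) = 91.41
Node u (S = 132.2): continuation = 1/1.09·[0.8800·0.0000 + 0.1200·54.0375] = 5.9491; exercise value = 7.7500 > continuation, so V_u = 7.7500 (exercise)
Node d (S = 74.75): continuation = 1/1.09·[0.8800·54.0375 + 0.1200·91.4125] = 53.6904; exercise value = 65.2500 > continuation, so V_d = 65.2500 (exercise)
Node 0 (S = 115): continuation = 1/1.09·[0.8800·7.7500 + 0.1200·65.2500] = 13.4404; exercise value = 25.0000 > continuation, so V_0 = 25.0000 (exercise)

25.00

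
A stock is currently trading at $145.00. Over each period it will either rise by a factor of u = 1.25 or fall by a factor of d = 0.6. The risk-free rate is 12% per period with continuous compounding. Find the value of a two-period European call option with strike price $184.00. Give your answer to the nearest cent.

$22.05

Risk-neutral probability p = (e^0.12 − 0.6)/(1.25 − 0.6) = 0.5275/0.6500 = 0.8115
Terminal stock prices: S_uu = 226.6, S_ud = 108.8, S_dd = 52.2
Terminal payoffs (S − K): max(42.56, 0) = 42.56, max(-75.25, 0) = 0, max(-131.8, 0) = 0
Node u (S = 181.2): V_u = e^(−0.12)·[0.8115·42.5625 + 0.1885·0.0000] = 30.6350
Node d (S = 87): V_d = e^(−0.12)·[0.8115·0.0000 + 0.1885·0.0000] = 0.0000
Node 0 (S = 145): V_0 = e^(−0.12)·[0.8115·30.6350 + 0.1885·0.0000] = 22.0500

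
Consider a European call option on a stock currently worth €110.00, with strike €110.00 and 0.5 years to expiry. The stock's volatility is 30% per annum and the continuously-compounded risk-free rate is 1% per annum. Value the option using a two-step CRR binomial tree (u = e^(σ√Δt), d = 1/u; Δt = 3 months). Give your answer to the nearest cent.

€8.49

CRR parameters: u = e^(σ√Δt) = e^(0.3·√0.25) = 1.1618, d = 1/u = 0.8607
Per-period rate: rΔt = 0.01·0.25 = 0.0025, so R = e^0.0025 = 1.0025
Risk-neutral probability p = (e^0.0025 − 0.8607)/(1.1618 − 0.8607) = 0.1418/0.3011 = 0.4709
Terminal stock prices: S_uu = 148.5, S_ud = 110, S_dd = 81.49
Terminal payoffs (S − K): max(38.48, 0) = 38.48, max(0, 0) = 0, max(-28.51, 0) = 0
Node u (S = 127.8): V_u = e^(−0.0025)·[0.4709·38.4845 + 0.5291·0.0000] = 18.0764
Node d (S = 94.68): V_d = e^(−0.0025)·[0.4709·0.0000 + 0.5291·0.0000] = 0.0000
Node 0 (S = 110): V_0 = e^(−0.0025)·[0.4709·18.0764 + 0.5291·0.0000] = 8.4906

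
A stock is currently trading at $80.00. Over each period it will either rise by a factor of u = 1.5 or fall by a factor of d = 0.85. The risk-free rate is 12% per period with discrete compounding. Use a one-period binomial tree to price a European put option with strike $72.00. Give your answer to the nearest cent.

$2.09

Risk-neutral probability p = (1 + 0.12 − 0.85)/(1.5 − 0.85) = 0.2700/0.6500 = 0.4154
Terminal stock prices: S_u = 120, S_d = 68
Terminal payoffs (K − S): max(-48, 0) = 0, max(4, 0) = 4
Node 0 (S = 80): V_0 = 1/1.12·[0.4154·0.0000 + 0.5846·4.0000] = 2.0879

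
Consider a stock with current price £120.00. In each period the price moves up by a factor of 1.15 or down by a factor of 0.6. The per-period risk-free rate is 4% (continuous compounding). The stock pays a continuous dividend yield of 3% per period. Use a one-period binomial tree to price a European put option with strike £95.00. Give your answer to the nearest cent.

£5.62

Per-period risk-free factor R = e^0.04 = 1.0408; dividend-adjusted growth = e^(0.04−0.03) = 1.0101.
Risk-neutral probability p = (1.0101 − 0.6)/(1.15 − 0.6) = 0.4101/0.5500 = 0.7455
Terminal stock prices: S_u = 138, S_d = 72
Terminal payoffs (K − S): max(-43, 0) = 0, max(23, 0) = 23
Node 0 (S = 120): V_0 = e^(−0.04)·[0.7455·0.0000 + 0.2545·23.0000] = 5.6230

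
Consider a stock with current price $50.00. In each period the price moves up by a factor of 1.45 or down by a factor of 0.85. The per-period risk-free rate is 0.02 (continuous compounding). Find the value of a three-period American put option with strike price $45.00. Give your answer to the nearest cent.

Risk-neutral probability p = (e^0.02 − 0.85)/(1.45 − 0.85) = 0.1702/0.6000 = 0.2837
Terminal stock prices: S_uuu = 152.4, S_uud = 89.36, S_udd = 52.38, S_ddd = 30.71
Terminal payoffs (K − S): max(-107.4, 0) = 0, max(-44.36, 0) = 0, max(-7.381, 0) = 0, max(14.29, 0) = 14.29
Node uu (S = 105.1): continuation = e^(−0.02)·[0.2837·0.0000 + 0.7163·0.0000] = 0.0000; exercise value = 0.0000 ≤ continuation, so V_uu = 0.0000
Node ud (S = 61.62): continuation = e^(−0.02)·[0.2837·0.0000 + 0.7163·0.0000] = 0.0000; exercise value = 0.0000 ≤ continuation, so V_ud = 0.0000
Node dd (S = 36.12): continuation = e^(−0.02)·[0.2837·0.0000 + 0.7163·14.2938] = 10.0363; exercise value = 8.8750 ≤ continuation, so V_dd = 10.0363
Node u (S = 72.5): continuation = e^(−0.02)·[0.2837·0.0000 + 0.7163·0.0000] = 0.0000; exercise value = 0.0000 ≤ continuation, so V_u = 0.0000
Node d (S = 42.5): continuation = e^(−0.02)·[0.2837·0.0000 + 0.7163·10.0363] = 7.0470; exercise value = 2.5000 ≤ continuation, so V_d = 7.0470
Node 0 (S = 50): continuation = e^(−0.02)·[0.2837·0.0000 + 0.7163·7.0470] = 4.9480; exercise value = 0.0000 ≤ continuation, so V_0 = 4.9480

$4.95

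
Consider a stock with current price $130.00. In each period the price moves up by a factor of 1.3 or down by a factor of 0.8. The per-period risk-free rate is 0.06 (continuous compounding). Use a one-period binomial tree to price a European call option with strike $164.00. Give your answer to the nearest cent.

Risk-neutral probability p = (e^0.06 − 0.8)/(1.3 − 0.8) = 0.2618/0.5000 = 0.5237
Terminal stock prices: S_u = 169, S_d = 104
Terminal payoffs (S − K): max(5, 0) = 5, max(-60, 0) = 0
Node 0 (S = 130): V_0 = e^(−0.06)·[0.5237·5.0000 + 0.4763·0.0000] = 2.4659

$2.47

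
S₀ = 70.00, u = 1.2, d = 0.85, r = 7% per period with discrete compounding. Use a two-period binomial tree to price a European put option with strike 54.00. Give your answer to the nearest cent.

Risk-neutral probability p = (1 + 0.07 − 0.85)/(1.2 − 0.85) = 0.2200/0.3500 = 0.6286
Terminal stock prices: S_uu = 100.8, S_ud = 71.4, S_dd = 50.57
Terminal payoffs (K − S): max(-46.8, 0) = 0, max(-17.4, 0) = 0, max(3.425, 0) = 3.425
Node u (S = 84): V_u = 1/1.07·[0.6286·0.0000 + 0.3714·0.0000] = 0.0000
Node d (S = 59.5): V_d = 1/1.07·[0.6286·0.0000 + 0.3714·3.4250] = 1.1889
Node 0 (S = 70): V_0 = 1/1.07·[0.6286·0.0000 + 0.3714·1.1889] = 0.4127

0.41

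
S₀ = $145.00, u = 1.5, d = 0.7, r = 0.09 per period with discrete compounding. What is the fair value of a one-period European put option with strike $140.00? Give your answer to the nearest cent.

$18.10

Risk-neutral probability p = (1 + 0.09 − 0.7)/(1.5 − 0.7) = 0.3900/0.8000 = 0.4875
Terminal stock prices: S_u = 217.5, S_d = 101.5
Terminal payoffs (K − S): max(-77.5, 0) = 0, max(38.5, 0) = 38.5
Node 0 (S = 145): V_0 = 1/1.09·[0.4875·0.0000 + 0.5125·38.5000] = 18.1021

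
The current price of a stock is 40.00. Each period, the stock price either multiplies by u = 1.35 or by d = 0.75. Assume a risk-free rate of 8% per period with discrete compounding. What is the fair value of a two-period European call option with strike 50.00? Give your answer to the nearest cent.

Risk-neutral probability p = (1 + 0.08 − 0.75)/(1.35 − 0.75) = 0.3300/0.6000 = 0.5500
Terminal stock prices: S_uu = 72.9, S_ud = 40.5, S_dd = 22.5
Terminal payoffs (S − K): max(22.9, 0) = 22.9, max(-9.5, 0) = 0, max(-27.5, 0) = 0
Node u (S = 54): V_u = 1/1.08·[0.5500·22.9000 + 0.4500·0.0000] = 11.6620
Node d (S = 30): V_d = 1/1.08·[0.5500·0.0000 + 0.4500·0.0000] = 0.0000
Node 0 (S = 40): V_0 = 1/1.08·[0.5500·11.6620 + 0.4500·0.0000] = 5.9390

5.94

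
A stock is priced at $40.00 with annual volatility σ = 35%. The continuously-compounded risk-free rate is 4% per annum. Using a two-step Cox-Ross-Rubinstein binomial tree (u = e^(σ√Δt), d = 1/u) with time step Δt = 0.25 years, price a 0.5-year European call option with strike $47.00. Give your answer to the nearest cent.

$2.25

CRR parameters: u = e^(σ√Δt) = e^(0.35·√0.25) = 1.1912, d = 1/u = 0.8395
Per-period rate: rΔt = 0.04·0.25 = 0.01, so R = e^0.01 = 1.0101
Risk-neutral probability p = (e^0.01 − 0.8395)/(1.1912 − 0.8395) = 0.1706/0.3518 = 0.4849
Terminal stock prices: S_uu = 56.76, S_ud = 40, S_dd = 28.19
Terminal payoffs (S − K): max(9.763, 0) = 9.763, max(-7, 0) = 0, max(-18.81, 0) = 0
Node u (S = 47.65): V_u = e^(−0.01)·[0.4849·9.7627 + 0.5151·0.0000] = 4.6871
Node d (S = 33.58): V_d = e^(−0.01)·[0.4849·0.0000 + 0.5151·0.0000] = 0.0000
Node 0 (S = 40): V_0 = e^(−0.01)·[0.4849·4.6871 + 0.5151·0.0000] = 2.2503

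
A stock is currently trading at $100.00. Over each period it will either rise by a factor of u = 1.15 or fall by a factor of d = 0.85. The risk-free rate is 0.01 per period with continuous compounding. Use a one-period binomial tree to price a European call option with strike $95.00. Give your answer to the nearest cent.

Risk-neutral probability p = (e^0.01 − 0.85)/(1.15 − 0.85) = 0.1601/0.3000 = 0.5335
Terminal stock prices: S_u = 115, S_d = 85
Terminal payoffs (S − K): max(20, 0) = 20, max(-10, 0) = 0
Node 0 (S = 100): V_0 = e^(−0.01)·[0.5335·20.0000 + 0.4665·0.0000] = 10.5638

$10.56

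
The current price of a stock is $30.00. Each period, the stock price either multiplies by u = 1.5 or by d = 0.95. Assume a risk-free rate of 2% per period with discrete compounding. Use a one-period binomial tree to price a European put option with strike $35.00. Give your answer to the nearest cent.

$5.56

Risk-neutral probability p = (1 + 0.02 − 0.95)/(1.5 − 0.95) = 0.0700/0.5500 = 0.1273
Terminal stock prices: S_u = 45, S_d = 28.5
Terminal payoffs (K − S): max(-10, 0) = 0, max(6.5, 0) = 6.5
Node 0 (S = 30): V_0 = 1/1.02·[0.1273·0.0000 + 0.8727·6.5000] = 5.5615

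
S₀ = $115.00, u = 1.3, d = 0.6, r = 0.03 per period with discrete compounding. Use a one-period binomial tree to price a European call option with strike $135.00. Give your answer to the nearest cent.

Risk-neutral probability p = (1 + 0.03 − 0.6)/(1.3 − 0.6) = 0.4300/0.7000 = 0.6143
Terminal stock prices: S_u = 149.5, S_d = 69
Terminal payoffs (S − K): max(14.5, 0) = 14.5, max(-66, 0) = 0
Node 0 (S = 115): V_0 = 1/1.03·[0.6143·14.5000 + 0.3857·0.0000] = 8.6477

$8.65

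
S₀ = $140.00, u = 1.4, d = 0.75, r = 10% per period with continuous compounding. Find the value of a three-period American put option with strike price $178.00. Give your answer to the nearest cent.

Risk-neutral probability p = (e^0.1 − 0.75)/(1.4 − 0.75) = 0.3552/0.6500 = 0.5464
Terminal stock prices: S_uuu = 384.2, S_uud = 205.8, S_udd = 110.2, S_ddd = 59.06
Terminal payoffs (K − S): max(-206.2, 0) = 0, max(-27.8, 0) = 0, max(67.75, 0) = 67.75, max(118.9, 0) = 118.9
Node uu (S = 274.4): continuation = e^(−0.1)·[0.5464·0.0000 + 0.4536·0.0000] = 0.0000; exercise value = 0.0000 ≤ continuation, so V_uu = 0.0000
Node ud (S = 147): continuation = e^(−0.1)·[0.5464·0.0000 + 0.4536·67.7500] = 27.8059; exercise value = 31.0000 > continuation, so V_ud = 31.0000 (exercise)
Node dd (S = 78.75): continuation = e^(−0.1)·[0.5464·67.7500 + 0.4536·118.9375] = 82.3111; exercise value = 99.2500 > continuation, so V_dd = 99.2500 (exercise)
Node u (S = 196): continuation = e^(−0.1)·[0.5464·0.0000 + 0.4536·31.0000] = 12.7230; exercise value = 0.0000 ≤ continuation, so V_u = 12.7230
Node d (S = 105): continuation = e^(−0.1)·[0.5464·31.0000 + 0.4536·99.2500] = 56.0611; exercise value = 73.0000 > continuation, so V_d = 73.0000 (exercise)
Node 0 (S = 140): continuation = e^(−0.1)·[0.5464·12.7230 + 0.4536·73.0000] = 36.2511; exercise value = 38.0000 > continuation, so V_0 = 38.0000 (exercise)

$38.00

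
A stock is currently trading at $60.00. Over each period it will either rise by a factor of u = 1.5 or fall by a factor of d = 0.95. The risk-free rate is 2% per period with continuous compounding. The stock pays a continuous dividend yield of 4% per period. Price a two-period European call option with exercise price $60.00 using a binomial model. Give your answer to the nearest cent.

Per-period risk-free factor R = e^0.02 = 1.0202; dividend-adjusted growth = e^(0.02−0.04) = 0.9802.
Risk-neutral probability p = (0.9802 − 0.95)/(1.5 − 0.95) = 0.0302/0.5500 = 0.0549
Terminal stock prices: S_uu = 135, S_ud = 85.5, S_dd = 54.15
Terminal payoffs (S − K): max(75, 0) = 75, max(25.5, 0) = 25.5, max(-5.85, 0) = 0
Node u (S = 90): V_u = e^(−0.02)·[0.0549·75.0000 + 0.9451·25.5000] = 27.6591
Node d (S = 57): V_d = e^(−0.02)·[0.0549·25.5000 + 0.9451·0.0000] = 1.3724
Node 0 (S = 60): V_0 = e^(−0.02)·[0.0549·27.6591 + 0.9451·1.3724] = 2.7600

$2.76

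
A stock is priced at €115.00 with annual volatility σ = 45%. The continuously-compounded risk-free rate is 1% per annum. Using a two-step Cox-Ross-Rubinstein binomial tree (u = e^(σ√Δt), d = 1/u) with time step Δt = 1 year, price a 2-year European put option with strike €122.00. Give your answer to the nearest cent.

CRR parameters: u = e^(σ√Δt) = e^(0.45·√1) = 1.5683, d = 1/u = 0.6376
Per-period rate: rΔt = 0.01·1 = 0.01, so R = e^0.01 = 1.0101
Risk-neutral probability p = (e^0.01 − 0.6376)/(1.5683 − 0.6376) = 0.3724/0.9307 = 0.4002
Terminal stock prices: S_uu = 282.9, S_ud = 115, S_dd = 46.76
Terminal payoffs (K − S): max(-160.9, 0) = 0, max(7, 0) = 7, max(75.24, 0) = 75.24
Node u (S = 180.4): V_u = e^(−0.01)·[0.4002·0.0000 + 0.5998·7.0000] = 4.1571
Node d (S = 73.33): V_d = e^(−0.01)·[0.4002·7.0000 + 0.5998·75.2445] = 47.4588
Node 0 (S = 115): V_0 = e^(−0.01)·[0.4002·4.1571 + 0.5998·47.4588] = 29.8314

€29.83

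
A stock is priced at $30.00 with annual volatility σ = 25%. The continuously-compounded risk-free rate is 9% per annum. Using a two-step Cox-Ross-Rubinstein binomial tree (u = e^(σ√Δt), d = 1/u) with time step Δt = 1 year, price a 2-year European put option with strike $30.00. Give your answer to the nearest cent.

CRR parameters: u = e^(σ√Δt) = e^(0.25·√1) = 1.2840, d = 1/u = 0.7788
Per-period rate: rΔt = 0.09·1 = 0.09, so R = e^0.09 = 1.0942
Risk-neutral probability p = (e^0.09 − 0.7788)/(1.2840 − 0.7788) = 0.3154/0.5052 = 0.6242
Terminal stock prices: S_uu = 49.46, S_ud = 30, S_dd = 18.2
Terminal payoffs (K − S): max(-19.46, 0) = 0, max(0, 0) = 0, max(11.8, 0) = 11.8
Node u (S = 38.52): V_u = e^(−0.09)·[0.6242·0.0000 + 0.3758·0.0000] = 0.0000
Node d (S = 23.36): V_d = e^(−0.09)·[0.6242·0.0000 + 0.3758·11.8041] = 4.0539
Node 0 (S = 30): V_0 = e^(−0.09)·[0.6242·0.0000 + 0.3758·4.0539] = 1.3922

$1.39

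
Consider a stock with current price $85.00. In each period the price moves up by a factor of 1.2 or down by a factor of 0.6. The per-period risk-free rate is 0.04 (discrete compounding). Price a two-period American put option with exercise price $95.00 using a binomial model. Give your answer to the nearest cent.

Risk-neutral probability p = (1 + 0.04 − 0.6)/(1.2 − 0.6) = 0.4400/0.6000 = 0.7333
Terminal stock prices: S_uu = 122.4, S_ud = 61.2, S_dd = 30.6
Terminal payoffs (K − S): max(-27.4, 0) = 0, max(33.8, 0) = 33.8, max(64.4, 0) = 64.4
Node u (S = 102): continuation = 1/1.04·[0.7333·0.0000 + 0.2667·33.8000] = 8.6667; exercise value = 0.0000 ≤ continuation, so V_u = 8.6667
Node d (S = 51): continuation = 1/1.04·[0.7333·33.8000 + 0.2667·64.4000] = 40.3462; exercise value = 44.0000 > continuation, so V_d = 44.0000 (exercise)
Node 0 (S = 85): continuation = 1/1.04·[0.7333·8.6667 + 0.2667·44.0000] = 17.3932; exercise value = 10.0000 ≤ continuation, so V_0 = 17.3932

$17.39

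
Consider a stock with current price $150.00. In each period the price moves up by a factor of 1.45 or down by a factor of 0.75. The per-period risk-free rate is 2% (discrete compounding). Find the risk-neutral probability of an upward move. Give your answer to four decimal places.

Risk-neutral probability p = (1 + 0.02 − 0.75)/(1.45 − 0.75) = 0.2700/0.7000 = 0.3857

p = 0.3857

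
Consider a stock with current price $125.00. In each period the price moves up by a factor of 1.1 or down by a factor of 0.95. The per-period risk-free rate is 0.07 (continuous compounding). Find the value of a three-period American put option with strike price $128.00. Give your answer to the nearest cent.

Risk-neutral probability p = (e^0.07 − 0.95)/(1.1 − 0.95) = 0.1225/0.1500 = 0.8167
Terminal stock prices: S_uuu = 166.4, S_uud = 143.7, S_udd = 124.1, S_ddd = 107.2
Terminal payoffs (K − S): max(-38.38, 0) = 0, max(-15.69, 0) = 0, max(3.906, 0) = 3.906, max(20.83, 0) = 20.83
Node uu (S = 151.3): continuation = e^(−0.07)·[0.8167·0.0000 + 0.1833·0.0000] = 0.0000; exercise value = 0.0000 ≤ continuation, so V_uu = 0.0000
Node ud (S = 130.6): continuation = e^(−0.07)·[0.8167·0.0000 + 0.1833·3.9062] = 0.6675; exercise value = 0.0000 ≤ continuation, so V_ud = 0.6675
Node dd (S = 112.8): continuation = e^(−0.07)·[0.8167·3.9062 + 0.1833·20.8281] = 6.5339; exercise value = 15.1875 > continuation, so V_dd = 15.1875 (exercise)
Node u (S = 137.5): continuation = e^(−0.07)·[0.8167·0.0000 + 0.1833·0.6675] = 0.1141; exercise value = 0.0000 ≤ continuation, so V_u = 0.1141
Node d (S = 118.8): continuation = e^(−0.07)·[0.8167·0.6675 + 0.1833·15.1875] = 3.1037; exercise value = 9.2500 > continuation, so V_d = 9.2500 (exercise)
Node 0 (S = 125): continuation = e^(−0.07)·[0.8167·0.1141 + 0.1833·9.2500] = 1.6676; exercise value = 3.0000 > continuation, so V_0 = 3.0000 (exercise)

$3.00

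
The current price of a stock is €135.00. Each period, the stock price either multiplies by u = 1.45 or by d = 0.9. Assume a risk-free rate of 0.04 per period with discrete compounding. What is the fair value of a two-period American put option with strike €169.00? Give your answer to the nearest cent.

Risk-neutral probability p = (1 + 0.04 − 0.9)/(1.45 − 0.9) = 0.1400/0.5500 = 0.2545
Terminal stock prices: S_uu = 283.8, S_ud = 176.2, S_dd = 109.4
Terminal payoffs (K − S): max(-114.8, 0) = 0, max(-7.175, 0) = 0, max(59.65, 0) = 59.65
Node u (S = 195.8): continuation = 1/1.04·[0.2545·0.0000 + 0.7455·0.0000] = 0.0000; exercise value = 0.0000 ≤ continuation, so V_u = 0.0000
Node d (S = 121.5): continuation = 1/1.04·[0.2545·0.0000 + 0.7455·59.6500] = 42.7561; exercise value = 47.5000 > continuation, so V_d = 47.5000 (exercise)
Node 0 (S = 135): continuation = 1/1.04·[0.2545·0.0000 + 0.7455·47.5000] = 34.0472; exercise value = 34.0000 ≤ continuation, so V_0 = 34.0472

€34.05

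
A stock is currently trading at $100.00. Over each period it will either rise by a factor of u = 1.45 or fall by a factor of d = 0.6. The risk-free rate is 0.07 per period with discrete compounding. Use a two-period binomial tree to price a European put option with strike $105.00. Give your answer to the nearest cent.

$19.82

Risk-neutral probability p = (1 + 0.07 − 0.6)/(1.45 − 0.6) = 0.4700/0.8500 = 0.5529
Terminal stock prices: S_uu = 210.2, S_ud = 87, S_dd = 36
Terminal payoffs (K − S): max(-105.2, 0) = 0, max(18, 0) = 18, max(69, 0) = 69
Node u (S = 145): V_u = 1/1.07·[0.5529·0.0000 + 0.4471·18.0000] = 7.5206
Node d (S = 60): V_d = 1/1.07·[0.5529·18.0000 + 0.4471·69.0000] = 38.1308
Node 0 (S = 100): V_0 = 1/1.07·[0.5529·7.5206 + 0.4471·38.1308] = 19.8179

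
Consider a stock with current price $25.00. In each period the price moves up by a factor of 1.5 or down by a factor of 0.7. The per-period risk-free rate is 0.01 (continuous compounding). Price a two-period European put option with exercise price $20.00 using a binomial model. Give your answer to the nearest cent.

Risk-neutral probability p = (e^0.01 − 0.7)/(1.5 − 0.7) = 0.3101/0.8000 = 0.3876
Terminal stock prices: S_uu = 56.25, S_ud = 26.25, S_dd = 12.25
Terminal payoffs (K − S): max(-36.25, 0) = 0, max(-6.25, 0) = 0, max(7.75, 0) = 7.75
Node u (S = 37.5): V_u = e^(−0.01)·[0.3876·0.0000 + 0.6124·0.0000] = 0.0000
Node d (S = 17.5): V_d = e^(−0.01)·[0.3876·0.0000 + 0.6124·7.7500] = 4.6992
Node 0 (S = 25): V_0 = e^(−0.01)·[0.3876·0.0000 + 0.6124·4.6992] = 2.8493

$2.85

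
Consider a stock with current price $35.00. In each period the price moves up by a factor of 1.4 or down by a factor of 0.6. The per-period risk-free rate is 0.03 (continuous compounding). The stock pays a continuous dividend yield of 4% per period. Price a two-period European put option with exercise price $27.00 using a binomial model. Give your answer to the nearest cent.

Per-period risk-free factor R = e^0.03 = 1.0305; dividend-adjusted growth = e^(0.03−0.04) = 0.9900.
Risk-neutral probability p = (0.9900 − 0.6)/(1.4 − 0.6) = 0.3900/0.8000 = 0.4876
Terminal stock prices: S_uu = 68.6, S_ud = 29.4, S_dd = 12.6
Terminal payoffs (K − S): max(-41.6, 0) = 0, max(-2.4, 0) = 0, max(14.4, 0) = 14.4
Node u (S = 49): V_u = e^(−0.03)·[0.4876·0.0000 + 0.5124·0.0000] = 0.0000
Node d (S = 21): V_d = e^(−0.03)·[0.4876·0.0000 + 0.5124·14.4000] = 7.1610
Node 0 (S = 35): V_0 = e^(−0.03)·[0.4876·0.0000 + 0.5124·7.1610] = 3.5611

$3.56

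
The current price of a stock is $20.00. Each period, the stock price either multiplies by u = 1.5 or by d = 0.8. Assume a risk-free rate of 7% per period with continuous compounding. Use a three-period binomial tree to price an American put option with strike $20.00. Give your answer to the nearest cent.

$2.52

Risk-neutral probability p = (e^0.07 − 0.8)/(1.5 − 0.8) = 0.2725/0.7000 = 0.3893
Terminal stock prices: S_uuu = 67.5, S_uud = 36, S_udd = 19.2, S_ddd = 10.24
Terminal payoffs (K − S): max(-47.5, 0) = 0, max(-16, 0) = 0, max(0.8, 0) = 0.8, max(9.76, 0) = 9.76
Node uu (S = 45): continuation = e^(−0.07)·[0.3893·0.0000 + 0.6107·0.0000] = 0.0000; exercise value = 0.0000 ≤ continuation, so V_uu = 0.0000
Node ud (S = 24): continuation = e^(−0.07)·[0.3893·0.0000 + 0.6107·0.8000] = 0.4555; exercise value = 0.0000 ≤ continuation, so V_ud = 0.4555
Node dd (S = 12.8): continuation = e^(−0.07)·[0.3893·0.8000 + 0.6107·9.7600] = 5.8479; exercise value = 7.2000 > continuation, so V_dd = 7.2000 (exercise)
Node u (S = 30): continuation = e^(−0.07)·[0.3893·0.0000 + 0.6107·0.4555] = 0.2594; exercise value = 0.0000 ≤ continuation, so V_u = 0.2594
Node d (S = 16): continuation = e^(−0.07)·[0.3893·0.4555 + 0.6107·7.2000] = 4.2651; exercise value = 4.0000 ≤ continuation, so V_d = 4.2651
Node 0 (S = 20): continuation = e^(−0.07)·[0.3893·0.2594 + 0.6107·4.2651] = 2.5228; exercise value = 0.0000 ≤ continuation, so V_0 = 2.5228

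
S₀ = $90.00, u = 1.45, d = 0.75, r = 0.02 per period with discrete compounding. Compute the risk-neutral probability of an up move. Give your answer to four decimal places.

Risk-neutral probability p = (1 + 0.02 − 0.75)/(1.45 − 0.75) = 0.2700/0.7000 = 0.3857

p = 0.3857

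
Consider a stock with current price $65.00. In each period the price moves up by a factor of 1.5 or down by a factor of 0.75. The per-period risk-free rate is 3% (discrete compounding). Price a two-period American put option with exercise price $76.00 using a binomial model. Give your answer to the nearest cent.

Risk-neutral probability p = (1 + 0.03 − 0.75)/(1.5 − 0.75) = 0.2800/0.7500 = 0.3733
Terminal stock prices: S_uu = 146.2, S_ud = 73.12, S_dd = 36.56
Terminal payoffs (K − S): max(-70.25, 0) = 0, max(2.875, 0) = 2.875, max(39.44, 0) = 39.44
Node u (S = 97.5): continuation = 1/1.03·[0.3733·0.0000 + 0.6267·2.8750] = 1.7492; exercise value = 0.0000 ≤ continuation, so V_u = 1.7492
Node d (S = 48.75): continuation = 1/1.03·[0.3733·2.8750 + 0.6267·39.4375] = 25.0364; exercise value = 27.2500 > continuation, so V_d = 27.2500 (exercise)
Node 0 (S = 65): continuation = 1/1.03·[0.3733·1.7492 + 0.6267·27.2500] = 17.2133; exercise value = 11.0000 ≤ continuation, so V_0 = 17.2133

$17.21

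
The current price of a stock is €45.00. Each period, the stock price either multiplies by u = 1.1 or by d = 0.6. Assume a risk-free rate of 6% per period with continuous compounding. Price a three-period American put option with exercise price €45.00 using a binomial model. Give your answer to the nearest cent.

Risk-neutral probability p = (e^0.06 − 0.6)/(1.1 − 0.6) = 0.4618/0.5000 = 0.9237
Terminal stock prices: S_uuu = 59.9, S_uud = 32.67, S_udd = 17.82, S_ddd = 9.72
Terminal payoffs (K − S): max(-14.9, 0) = 0, max(12.33, 0) = 12.33, max(27.18, 0) = 27.18, max(35.28, 0) = 35.28
Node uu (S = 54.45): continuation = e^(−0.06)·[0.9237·0.0000 + 0.0763·12.3300] = 0.8863; exercise value = 0.0000 ≤ continuation, so V_uu = 0.8863
Node ud (S = 29.7): continuation = e^(−0.06)·[0.9237·12.3300 + 0.0763·27.1800] = 12.6794; exercise value = 15.3000 > continuation, so V_ud = 15.3000 (exercise)
Node dd (S = 16.2): continuation = e^(−0.06)·[0.9237·27.1800 + 0.0763·35.2800] = 26.1794; exercise value = 28.8000 > continuation, so V_dd = 28.8000 (exercise)
Node u (S = 49.5): continuation = e^(−0.06)·[0.9237·0.8863 + 0.0763·15.3000] = 1.8708; exercise value = 0.0000 ≤ continuation, so V_u = 1.8708
Node d (S = 27): continuation = e^(−0.06)·[0.9237·15.3000 + 0.0763·28.8000] = 15.3794; exercise value = 18.0000 > continuation, so V_d = 18.0000 (exercise)
Node 0 (S = 45): continuation = e^(−0.06)·[0.9237·1.8708 + 0.0763·18.0000] = 2.9212; exercise value = 0.0000 ≤ continuation, so V_0 = 2.9212

€2.92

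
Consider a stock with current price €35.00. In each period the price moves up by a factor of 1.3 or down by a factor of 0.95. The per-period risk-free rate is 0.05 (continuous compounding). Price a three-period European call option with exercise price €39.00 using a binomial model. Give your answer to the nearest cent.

Risk-neutral probability p = (e^0.05 − 0.95)/(1.3 − 0.95) = 0.1013/0.3500 = 0.2893
Terminal stock prices: S_uuu = 76.89, S_uud = 56.19, S_udd = 41.06, S_ddd = 30.01
Terminal payoffs (S − K): max(37.89, 0) = 37.89, max(17.19, 0) = 17.19, max(2.064, 0) = 2.064, max(-8.992, 0) = 0
Node uu (S = 59.15): V_uu = e^(−0.05)·[0.2893·37.8950 + 0.7107·17.1925] = 22.0521
Node ud (S = 43.23): V_ud = e^(−0.05)·[0.2893·17.1925 + 0.7107·2.0637] = 6.1271
Node dd (S = 31.59): V_dd = e^(−0.05)·[0.2893·2.0637 + 0.7107·0.0000] = 0.5680
Node u (S = 45.5): V_u = e^(−0.05)·[0.2893·22.0521 + 0.7107·6.1271] = 10.2113
Node d (S = 33.25): V_d = e^(−0.05)·[0.2893·6.1271 + 0.7107·0.5680] = 2.0704
Node 0 (S = 35): V_0 = e^(−0.05)·[0.2893·10.2113 + 0.7107·2.0704] = 4.2101

€4.21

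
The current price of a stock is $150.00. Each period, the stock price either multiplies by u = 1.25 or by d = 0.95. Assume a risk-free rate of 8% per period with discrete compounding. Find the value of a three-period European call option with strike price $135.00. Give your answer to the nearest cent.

$43.76

Risk-neutral probability p = (1 + 0.08 − 0.95)/(1.25 − 0.95) = 0.1300/0.3000 = 0.4333
Terminal stock prices: S_uuu = 293, S_uud = 222.7, S_udd = 169.2, S_ddd = 128.6
Terminal payoffs (S − K): max(158, 0) = 158, max(87.66, 0) = 87.66, max(34.22, 0) = 34.22, max(-6.394, 0) = 0
Node uu (S = 234.4): V_uu = 1/1.08·[0.4333·157.9688 + 0.5667·87.6562] = 109.3750
Node ud (S = 178.1): V_ud = 1/1.08·[0.4333·87.6562 + 0.5667·34.2188] = 53.1250
Node dd (S = 135.4): V_dd = 1/1.08·[0.4333·34.2188 + 0.5667·0.0000] = 13.7297
Node u (S = 187.5): V_u = 1/1.08·[0.4333·109.3750 + 0.5667·53.1250] = 71.7593
Node d (S = 142.5): V_d = 1/1.08·[0.4333·53.1250 + 0.5667·13.7297] = 28.5195
Node 0 (S = 150): V_0 = 1/1.08·[0.4333·71.7593 + 0.5667·28.5195] = 43.7562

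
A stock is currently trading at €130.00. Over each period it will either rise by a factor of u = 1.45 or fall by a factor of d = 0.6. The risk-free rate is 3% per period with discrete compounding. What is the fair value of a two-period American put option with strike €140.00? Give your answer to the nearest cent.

€36.08

Risk-neutral probability p = (1 + 0.03 − 0.6)/(1.45 − 0.6) = 0.4300/0.8500 = 0.5059
Terminal stock prices: S_uu = 273.3, S_ud = 113.1, S_dd = 46.8
Terminal payoffs (K − S): max(-133.3, 0) = 0, max(26.9, 0) = 26.9, max(93.2, 0) = 93.2
Node u (S = 188.5): continuation = 1/1.03·[0.5059·0.0000 + 0.4941·26.9000] = 12.9046; exercise value = 0.0000 ≤ continuation, so V_u = 12.9046
Node d (S = 78): continuation = 1/1.03·[0.5059·26.9000 + 0.4941·93.2000] = 57.9223; exercise value = 62.0000 > continuation, so V_d = 62.0000 (exercise)
Node 0 (S = 130): continuation = 1/1.03·[0.5059·12.9046 + 0.4941·62.0000] = 36.0811; exercise value = 10.0000 ≤ continuation, so V_0 = 36.0811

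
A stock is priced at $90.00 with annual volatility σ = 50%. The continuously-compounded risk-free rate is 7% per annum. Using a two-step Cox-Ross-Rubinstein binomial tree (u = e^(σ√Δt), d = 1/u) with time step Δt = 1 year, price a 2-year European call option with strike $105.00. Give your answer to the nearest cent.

CRR parameters: u = e^(σ√Δt) = e^(0.5·√1) = 1.6487, d = 1/u = 0.6065
Per-period rate: rΔt = 0.07·1 = 0.07, so R = e^0.07 = 1.0725
Risk-neutral probability p = (e^0.07 − 0.6065)/(1.6487 − 0.6065) = 0.4660/1.0422 = 0.4471
Terminal stock prices: S_uu = 244.6, S_ud = 90, S_dd = 33.11
Terminal payoffs (S − K): max(139.6, 0) = 139.6, max(-15, 0) = 0, max(-71.89, 0) = 0
Node u (S = 148.4): V_u = e^(−0.07)·[0.4471·139.6454 + 0.5529·0.0000] = 58.2162
Node d (S = 54.59): V_d = e^(−0.07)·[0.4471·0.0000 + 0.5529·0.0000] = 0.0000
Node 0 (S = 90): V_0 = e^(−0.07)·[0.4471·58.2162 + 0.5529·0.0000] = 24.2695

$24.27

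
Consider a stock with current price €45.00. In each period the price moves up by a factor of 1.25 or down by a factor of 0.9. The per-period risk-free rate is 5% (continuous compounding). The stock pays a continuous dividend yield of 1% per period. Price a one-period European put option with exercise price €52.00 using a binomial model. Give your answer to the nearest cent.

Per-period risk-free factor R = e^0.05 = 1.0513; dividend-adjusted growth = e^(0.05−0.01) = 1.0408.
Risk-neutral probability p = (1.0408 − 0.9)/(1.25 − 0.9) = 0.1408/0.3500 = 0.4023
Terminal stock prices: S_u = 56.25, S_d = 40.5
Terminal payoffs (K − S): max(-4.25, 0) = 0, max(11.5, 0) = 11.5
Node 0 (S = 45): V_0 = e^(−0.05)·[0.4023·0.0000 + 0.5977·11.5000] = 6.5381

€6.54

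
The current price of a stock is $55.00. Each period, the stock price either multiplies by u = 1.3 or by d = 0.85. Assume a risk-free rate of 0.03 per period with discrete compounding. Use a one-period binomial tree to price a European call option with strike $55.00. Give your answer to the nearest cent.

Risk-neutral probability p = (1 + 0.03 − 0.85)/(1.3 − 0.85) = 0.1800/0.4500 = 0.4000
Terminal stock prices: S_u = 71.5, S_d = 46.75
Terminal payoffs (S − K): max(16.5, 0) = 16.5, max(-8.25, 0) = 0
Node 0 (S = 55): V_0 = 1/1.03·[0.4000·16.5000 + 0.6000·0.0000] = 6.4078

$6.41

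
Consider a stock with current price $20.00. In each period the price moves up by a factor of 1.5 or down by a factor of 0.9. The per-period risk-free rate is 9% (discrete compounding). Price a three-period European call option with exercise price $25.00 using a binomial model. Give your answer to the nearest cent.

$3.50

Risk-neutral probability p = (1 + 0.09 − 0.9)/(1.5 − 0.9) = 0.1900/0.6000 = 0.3167
Terminal stock prices: S_uuu = 67.5, S_uud = 40.5, S_udd = 24.3, S_ddd = 14.58
Terminal payoffs (S − K): max(42.5, 0) = 42.5, max(15.5, 0) = 15.5, max(-0.7, 0) = 0, max(-10.42, 0) = 0
Node uu (S = 45): V_uu = 1/1.09·[0.3167·42.5000 + 0.6833·15.5000] = 22.0642
Node ud (S = 27): V_ud = 1/1.09·[0.3167·15.5000 + 0.6833·0.0000] = 4.5031
Node dd (S = 16.2): V_dd = 1/1.09·[0.3167·0.0000 + 0.6833·0.0000] = 0.0000
Node u (S = 30): V_u = 1/1.09·[0.3167·22.0642 + 0.6833·4.5031] = 9.2331
Node d (S = 18): V_d = 1/1.09·[0.3167·4.5031 + 0.6833·0.0000] = 1.3082
Node 0 (S = 20): V_0 = 1/1.09·[0.3167·9.2331 + 0.6833·1.3082] = 3.5025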